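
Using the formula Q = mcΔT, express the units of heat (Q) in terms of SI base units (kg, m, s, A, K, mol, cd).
Units of each symbol in Q = mcΔT:
  m (mass): kg
  c (specific heat capacity, in J/(kg·K)): m²/(s²·K)
  ΔT (temperature change): K

Multiplying the contributions: [kg] · [m²/(s²·K)] · [K]
Adding exponents of each base unit: kg: 1, m: 2, s: -2
SI base units of heat: kg·m²/s²

Answer: kg·m²/s²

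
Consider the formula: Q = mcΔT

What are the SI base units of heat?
Units of each symbol in Q = mcΔT:
  m (mass): kg
  c (specific heat capacity, in J/(kg·K)): m²/(s²·K)
  ΔT (temperature change): K

Multiplying the contributions: [kg] · [m²/(s²·K)] · [K]
Adding exponents of each base unit: kg: 1, m: 2, s: -2
SI base units of heat: kg·m²/s²

Answer: kg·m²/s²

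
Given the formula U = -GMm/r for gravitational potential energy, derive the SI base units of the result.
Units of each symbol in U = -GMm/r:
  G (gravitational constant): m³/(kg·s²)
  M (mass): kg
  m (mass): kg
  r (distance): m  → in the denominator, contributes 1/m
  The minus sign does not affect the units.

Multiplying the contributions: [m³/(kg·s²)] · [kg] · [kg] · [1/m]
Adding exponents of each base unit: kg: 1, m: 2, s: -2
SI base units of gravitational potential energy: kg·m²/s²

Answer: kg·m²/s²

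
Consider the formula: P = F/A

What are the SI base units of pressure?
Units of each symbol in P = F/A:
  F (force): kg·m/s²
  A (area): m²  → in the denominator, contributes 1/m²

Multiplying the contributions: [kg·m/s²] · [1/m²]
Adding exponents of each base unit: kg: 1, m: -1, s: -2
SI base units of pressure: kg/(m·s²)

Answer: kg/(m·s²)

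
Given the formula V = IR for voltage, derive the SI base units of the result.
Units of each symbol in V = IR:
  I (current): A
  R (resistance, in ohms): kg·m²/(s³·A²)

Multiplying the contributions: [A] · [kg·m²/(s³·A²)]
Adding exponents of each base unit: kg: 1, m: 2, s: -3, A: -1
SI base units of voltage: kg·m²/(s³·A)

Answer: kg·m²/(s³·A)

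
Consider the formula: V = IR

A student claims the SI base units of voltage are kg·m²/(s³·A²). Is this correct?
Units of each symbol in V = IR:
  I (current): A
  R (resistance, in ohms): kg·m²/(s³·A²)

Multiplying the contributions: [A] · [kg·m²/(s³·A²)]
Adding exponents of each base unit: kg: 1, m: 2, s: -3, A: -1
SI base units of voltage: kg·m²/(s³·A)

The claimed units kg·m²/(s³·A²) (exponents kg: 1, m: 2, s: -3, A: -2) do not match the derived units kg·m²/(s³·A) (exponents kg: 1, m: 2, s: -3, A: -1), so the claim is incorrect.

Answer: No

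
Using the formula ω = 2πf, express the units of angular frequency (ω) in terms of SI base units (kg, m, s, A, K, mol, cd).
Units of each symbol in ω = 2πf:
  f (frequency): 1/s
  The factor 2π is dimensionless.

Multiplying the contributions: [1/s]
Adding exponents of each base unit: s: -1
SI base units of angular frequency: 1/s

Answer: 1/s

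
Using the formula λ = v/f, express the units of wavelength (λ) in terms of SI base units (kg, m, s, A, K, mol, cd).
Units of each symbol in λ = v/f:
  v (wave speed): m/s
  f (frequency): 1/s  → in the denominator, contributes s

Multiplying the contributions: [m/s] · [s]
Adding exponents of each base unit: m: 1
SI base units of wavelength: m

Answer: m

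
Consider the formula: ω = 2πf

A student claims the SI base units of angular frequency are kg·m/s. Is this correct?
Units of each symbol in ω = 2πf:
  f (frequency): 1/s
  The factor 2π is dimensionless.

Multiplying the contributions: [1/s]
Adding exponents of each base unit: s: -1
SI base units of angular frequency: 1/s

The claimed units kg·m/s (exponents kg: 1, m: 1, s: -1) do not match the derived units 1/s (exponents s: -1), so the claim is incorrect.

Answer: No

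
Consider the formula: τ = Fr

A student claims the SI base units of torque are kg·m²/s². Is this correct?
Units of each symbol in τ = Fr:
  F (force): kg·m/s²
  r (lever arm): m

Multiplying the contributions: [kg·m/s²] · [m]
Adding exponents of each base unit: kg: 1, m: 2, s: -2
SI base units of torque: kg·m²/s²

The claimed units kg·m²/s² match the derived units, so the claim is correct.

Answer: Yes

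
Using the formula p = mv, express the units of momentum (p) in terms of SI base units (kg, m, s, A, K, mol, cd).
Units of each symbol in p = mv:
  m (mass): kg
  v (velocity): m/s

Multiplying the contributions: [kg] · [m/s]
Adding exponents of each base unit: kg: 1, m: 1, s: -1
SI base units of momentum: kg·m/s

Answer: kg·m/s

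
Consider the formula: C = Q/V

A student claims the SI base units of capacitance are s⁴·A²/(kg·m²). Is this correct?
Units of each symbol in C = Q/V:
  Q (charge, in coulombs): s·A
  V (voltage, in volts): kg·m²/(s³·A)  → in the denominator, contributes s³·A/(kg·m²)

Multiplying the contributions: [s·A] · [s³·A/(kg·m²)]
Adding exponents of each base unit: kg: -1, m: -2, s: 4, A: 2
SI base units of capacitance: s⁴·A²/(kg·m²)

The claimed units s⁴·A²/(kg·m²) match the derived units, so the claim is correct.

Answer: Yes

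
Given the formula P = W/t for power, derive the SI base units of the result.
Units of each symbol in P = W/t:
  W (work): kg·m²/s²
  t (time): s  → in the denominator, contributes 1/s

Multiplying the contributions: [kg·m²/s²] · [1/s]
Adding exponents of each base unit: kg: 1, m: 2, s: -3
SI base units of power: kg·m²/s³

Answer: kg·m²/s³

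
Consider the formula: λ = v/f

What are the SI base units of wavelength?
Units of each symbol in λ = v/f:
  v (wave speed): m/s
  f (frequency): 1/s  → in the denominator, contributes s

Multiplying the contributions: [m/s] · [s]
Adding exponents of each base unit: m: 1
SI base units of wavelength: m

Answer: m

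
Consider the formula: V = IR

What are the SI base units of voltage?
Units of each symbol in V = IR:
  I (current): A
  R (resistance, in ohms): kg·m²/(s³·A²)

Multiplying the contributions: [A] · [kg·m²/(s³·A²)]
Adding exponents of each base unit: kg: 1, m: 2, s: -3, A: -1
SI base units of voltage: kg·m²/(s³·A)

Answer: kg·m²/(s³·A)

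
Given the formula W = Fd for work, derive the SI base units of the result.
Units of each symbol in W = Fd:
  F (force): kg·m/s²
  d (displacement): m

Multiplying the contributions: [kg·m/s²] · [m]
Adding exponents of each base unit: kg: 1, m: 2, s: -2
SI base units of work: kg·m²/s²

Answer: kg·m²/s²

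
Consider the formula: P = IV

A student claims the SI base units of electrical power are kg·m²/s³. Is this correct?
Units of each symbol in P = IV:
  I (current): A
  V (voltage, in volts): kg·m²/(s³·A)

Multiplying the contributions: [A] · [kg·m²/(s³·A)]
Adding exponents of each base unit: kg: 1, m: 2, s: -3
SI base units of electrical power: kg·m²/s³

The claimed units kg·m²/s³ match the derived units, so the claim is correct.

Answer: Yes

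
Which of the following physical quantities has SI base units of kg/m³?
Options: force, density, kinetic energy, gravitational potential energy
Checking the SI base units of each option:
  force (F = ma): kg·m/s²  ✗
  density (ρ = m/V): kg/m³  ✓ matches
  kinetic energy (E = ½mv²): kg·m²/s²  ✗
  gravitational potential energy (U = -GMm/r): kg·m²/s²  ✗

Only density has units kg/m³.

Answer: density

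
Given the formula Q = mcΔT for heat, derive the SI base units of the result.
Units of each symbol in Q = mcΔT:
  m (mass): kg
  c (specific heat capacity, in J/(kg·K)): m²/(s²·K)
  ΔT (temperature change): K

Multiplying the contributions: [kg] · [m²/(s²·K)] · [K]
Adding exponents of each base unit: kg: 1, m: 2, s: -2
SI base units of heat: kg·m²/s²

Answer: kg·m²/s²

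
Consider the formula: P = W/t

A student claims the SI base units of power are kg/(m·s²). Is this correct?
Units of each symbol in P = W/t:
  W (work): kg·m²/s²
  t (time): s  → in the denominator, contributes 1/s

Multiplying the contributions: [kg·m²/s²] · [1/s]
Adding exponents of each base unit: kg: 1, m: 2, s: -3
SI base units of power: kg·m²/s³

The claimed units kg/(m·s²) (exponents kg: 1, m: -1, s: -2) do not match the derived units kg·m²/s³ (exponents kg: 1, m: 2, s: -3), so the claim is incorrect.

Answer: No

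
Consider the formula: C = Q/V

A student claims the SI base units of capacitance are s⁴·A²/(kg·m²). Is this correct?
Units of each symbol in C = Q/V:
  Q (charge, in coulombs): s·A
  V (voltage, in volts): kg·m²/(s³·A)  → in the denominator, contributes s³·A/(kg·m²)

Multiplying the contributions: [s·A] · [s³·A/(kg·m²)]
Adding exponents of each base unit: kg: -1, m: -2, s: 4, A: 2
SI base units of capacitance: s⁴·A²/(kg·m²)

The claimed units s⁴·A²/(kg·m²) match the derived units, so the claim is correct.

Answer: Yes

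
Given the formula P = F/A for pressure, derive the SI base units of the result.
Units of each symbol in P = F/A:
  F (force): kg·m/s²
  A (area): m²  → in the denominator, contributes 1/m²

Multiplying the contributions: [kg·m/s²] · [1/m²]
Adding exponents of each base unit: kg: 1, m: -1, s: -2
SI base units of pressure: kg/(m·s²)

Answer: kg/(m·s²)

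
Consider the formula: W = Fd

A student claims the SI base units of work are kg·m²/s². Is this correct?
Units of each symbol in W = Fd:
  F (force): kg·m/s²
  d (displacement): m

Multiplying the contributions: [kg·m/s²] · [m]
Adding exponents of each base unit: kg: 1, m: 2, s: -2
SI base units of work: kg·m²/s²

The claimed units kg·m²/s² match the derived units, so the claim is correct.

Answer: Yes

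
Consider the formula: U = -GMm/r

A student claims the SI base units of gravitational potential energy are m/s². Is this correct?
Units of each symbol in U = -GMm/r:
  G (gravitational constant): m³/(kg·s²)
  M (mass): kg
  m (mass): kg
  r (distance): m  → in the denominator, contributes 1/m
  The minus sign does not affect the units.

Multiplying the contributions: [m³/(kg·s²)] · [kg] · [kg] · [1/m]
Adding exponents of each base unit: kg: 1, m: 2, s: -2
SI base units of gravitational potential energy: kg·m²/s²

The claimed units m/s² (exponents m: 1, s: -2) do not match the derived units kg·m²/s² (exponents kg: 1, m: 2, s: -2), so the claim is incorrect.

Answer: No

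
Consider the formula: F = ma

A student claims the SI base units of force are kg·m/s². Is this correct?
Units of each symbol in F = ma:
  m (mass): kg
  a (acceleration): m/s²

Multiplying the contributions: [kg] · [m/s²]
Adding exponents of each base unit: kg: 1, m: 1, s: -2
SI base units of force: kg·m/s²

The claimed units kg·m/s² match the derived units, so the claim is correct.

Answer: Yes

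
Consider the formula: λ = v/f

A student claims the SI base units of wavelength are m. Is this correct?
Units of each symbol in λ = v/f:
  v (wave speed): m/s
  f (frequency): 1/s  → in the denominator, contributes s

Multiplying the contributions: [m/s] · [s]
Adding exponents of each base unit: m: 1
SI base units of wavelength: m

The claimed units m match the derived units, so the claim is correct.

Answer: Yes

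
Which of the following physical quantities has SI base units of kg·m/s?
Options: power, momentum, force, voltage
Checking the SI base units of each option:
  power (P = W/t): kg·m²/s³  ✗
  momentum (p = mv): kg·m/s  ✓ matches
  force (F = ma): kg·m/s²  ✗
  voltage (V = IR): kg·m²/(s³·A)  ✗

Only momentum has units kg·m/s.

Answer: momentum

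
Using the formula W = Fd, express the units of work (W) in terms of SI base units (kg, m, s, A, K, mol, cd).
Units of each symbol in W = Fd:
  F (force): kg·m/s²
  d (displacement): m

Multiplying the contributions: [kg·m/s²] · [m]
Adding exponents of each base unit: kg: 1, m: 2, s: -2
SI base units of work: kg·m²/s²

Answer: kg·m²/s²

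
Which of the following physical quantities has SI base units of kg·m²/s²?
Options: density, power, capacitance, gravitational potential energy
Checking the SI base units of each option:
  density (ρ = m/V): kg/m³  ✗
  power (P = W/t): kg·m²/s³  ✗
  capacitance (C = Q/V): s⁴·A²/(kg·m²)  ✗
  gravitational potential energy (U = -GMm/r): kg·m²/s²  ✓ matches

Only gravitational potential energy has units kg·m²/s².

Answer: gravitational potential energy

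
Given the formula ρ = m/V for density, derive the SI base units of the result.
Units of each symbol in ρ = m/V:
  m (mass): kg
  V (volume): m³  → in the denominator, contributes 1/m³

Multiplying the contributions: [kg] · [1/m³]
Adding exponents of each base unit: kg: 1, m: -3
SI base units of density: kg/m³

Answer: kg/m³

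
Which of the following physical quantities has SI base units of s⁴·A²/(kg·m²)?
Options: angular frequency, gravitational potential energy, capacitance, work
Checking the SI base units of each option:
  angular frequency (ω = 2πf): 1/s  ✗
  gravitational potential energy (U = -GMm/r): kg·m²/s²  ✗
  capacitance (C = Q/V): s⁴·A²/(kg·m²)  ✓ matches
  work (W = Fd): kg·m²/s²  ✗

Only capacitance has units s⁴·A²/(kg·m²).

Answer: capacitance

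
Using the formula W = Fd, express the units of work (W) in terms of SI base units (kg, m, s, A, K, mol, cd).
Units of each symbol in W = Fd:
  F (force): kg·m/s²
  d (displacement): m

Multiplying the contributions: [kg·m/s²] · [m]
Adding exponents of each base unit: kg: 1, m: 2, s: -2
SI base units of work: kg·m²/s²

Answer: kg·m²/s²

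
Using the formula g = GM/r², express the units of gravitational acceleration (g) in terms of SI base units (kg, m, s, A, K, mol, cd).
Units of each symbol in g = GM/r²:
  G (gravitational constant): m³/(kg·s²)
  M (mass): kg
  r (distance): m  → to the power 2 in the denominator, contributes 1/m²

Multiplying the contributions: [m³/(kg·s²)] · [kg] · [1/m²]
Adding exponents of each base unit: m: 1, s: -2
SI base units of gravitational acceleration: m/s²

Answer: m/s²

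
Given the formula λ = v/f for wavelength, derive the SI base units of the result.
Units of each symbol in λ = v/f:
  v (wave speed): m/s
  f (frequency): 1/s  → in the denominator, contributes s

Multiplying the contributions: [m/s] · [s]
Adding exponents of each base unit: m: 1
SI base units of wavelength: m

Answer: m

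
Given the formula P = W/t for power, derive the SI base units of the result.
Units of each symbol in P = W/t:
  W (work): kg·m²/s²
  t (time): s  → in the denominator, contributes 1/s

Multiplying the contributions: [kg·m²/s²] · [1/s]
Adding exponents of each base unit: kg: 1, m: 2, s: -3
SI base units of power: kg·m²/s³

Answer: kg·m²/s³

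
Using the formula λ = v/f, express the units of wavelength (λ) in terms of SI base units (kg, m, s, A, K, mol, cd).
Units of each symbol in λ = v/f:
  v (wave speed): m/s
  f (frequency): 1/s  → in the denominator, contributes s

Multiplying the contributions: [m/s] · [s]
Adding exponents of each base unit: m: 1
SI base units of wavelength: m

Answer: m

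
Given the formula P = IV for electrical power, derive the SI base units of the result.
Units of each symbol in P = IV:
  I (current): A
  V (voltage, in volts): kg·m²/(s³·A)

Multiplying the contributions: [A] · [kg·m²/(s³·A)]
Adding exponents of each base unit: kg: 1, m: 2, s: -3
SI base units of electrical power: kg·m²/s³

Answer: kg·m²/s³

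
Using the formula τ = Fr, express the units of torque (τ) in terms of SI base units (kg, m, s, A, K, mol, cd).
Units of each symbol in τ = Fr:
  F (force): kg·m/s²
  r (lever arm): m

Multiplying the contributions: [kg·m/s²] · [m]
Adding exponents of each base unit: kg: 1, m: 2, s: -2
SI base units of torque: kg·m²/s²

Answer: kg·m²/s²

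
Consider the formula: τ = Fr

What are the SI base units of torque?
Units of each symbol in τ = Fr:
  F (force): kg·m/s²
  r (lever arm): m

Multiplying the contributions: [kg·m/s²] · [m]
Adding exponents of each base unit: kg: 1, m: 2, s: -2
SI base units of torque: kg·m²/s²

Answer: kg·m²/s²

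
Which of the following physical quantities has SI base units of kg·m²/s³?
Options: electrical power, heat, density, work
Checking the SI base units of each option:
  electrical power (P = IV): kg·m²/s³  ✓ matches
  heat (Q = mcΔT): kg·m²/s²  ✗
  density (ρ = m/V): kg/m³  ✗
  work (W = Fd): kg·m²/s²  ✗

Only electrical power has units kg·m²/s³.

Answer: electrical power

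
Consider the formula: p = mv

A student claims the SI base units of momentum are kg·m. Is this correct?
Units of each symbol in p = mv:
  m (mass): kg
  v (velocity): m/s

Multiplying the contributions: [kg] · [m/s]
Adding exponents of each base unit: kg: 1, m: 1, s: -1
SI base units of momentum: kg·m/s

The claimed units kg·m (exponents kg: 1, m: 1) do not match the derived units kg·m/s (exponents kg: 1, m: 1, s: -1), so the claim is incorrect.

Answer: No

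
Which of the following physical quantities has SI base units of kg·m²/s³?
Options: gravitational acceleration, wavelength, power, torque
Checking the SI base units of each option:
  gravitational acceleration (g = GM/r²): m/s²  ✗
  wavelength (λ = v/f): m  ✗
  power (P = W/t): kg·m²/s³  ✓ matches
  torque (τ = Fr): kg·m²/s²  ✗

Only power has units kg·m²/s³.

Answer: power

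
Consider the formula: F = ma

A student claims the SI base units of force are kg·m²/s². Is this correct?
Units of each symbol in F = ma:
  m (mass): kg
  a (acceleration): m/s²

Multiplying the contributions: [kg] · [m/s²]
Adding exponents of each base unit: kg: 1, m: 1, s: -2
SI base units of force: kg·m/s²

The claimed units kg·m²/s² (exponents kg: 1, m: 2, s: -2) do not match the derived units kg·m/s² (exponents kg: 1, m: 1, s: -2), so the claim is incorrect.

Answer: No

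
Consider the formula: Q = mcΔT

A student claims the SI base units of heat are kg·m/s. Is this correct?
Units of each symbol in Q = mcΔT:
  m (mass): kg
  c (specific heat capacity, in J/(kg·K)): m²/(s²·K)
  ΔT (temperature change): K

Multiplying the contributions: [kg] · [m²/(s²·K)] · [K]
Adding exponents of each base unit: kg: 1, m: 2, s: -2
SI base units of heat: kg·m²/s²

The claimed units kg·m/s (exponents kg: 1, m: 1, s: -1) do not match the derived units kg·m²/s² (exponents kg: 1, m: 2, s: -2), so the claim is incorrect.

Answer: No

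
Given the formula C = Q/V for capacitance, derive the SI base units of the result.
Units of each symbol in C = Q/V:
  Q (charge, in coulombs): s·A
  V (voltage, in volts): kg·m²/(s³·A)  → in the denominator, contributes s³·A/(kg·m²)

Multiplying the contributions: [s·A] · [s³·A/(kg·m²)]
Adding exponents of each base unit: kg: -1, m: -2, s: 4, A: 2
SI base units of capacitance: s⁴·A²/(kg·m²)

Answer: s⁴·A²/(kg·m²)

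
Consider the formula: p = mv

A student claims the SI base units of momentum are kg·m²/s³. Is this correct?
Units of each symbol in p = mv:
  m (mass): kg
  v (velocity): m/s

Multiplying the contributions: [kg] · [m/s]
Adding exponents of each base unit: kg: 1, m: 1, s: -1
SI base units of momentum: kg·m/s

The claimed units kg·m²/s³ (exponents kg: 1, m: 2, s: -3) do not match the derived units kg·m/s (exponents kg: 1, m: 1, s: -1), so the claim is incorrect.

Answer: No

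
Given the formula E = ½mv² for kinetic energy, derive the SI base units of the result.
Units of each symbol in E = ½mv²:
  m (mass): kg
  v (speed): m/s  → to the power 2, contributes m²/s²
  The factor ½ is dimensionless.

Multiplying the contributions: [kg] · [m²/s²]
Adding exponents of each base unit: kg: 1, m: 2, s: -2
SI base units of kinetic energy: kg·m²/s²

Answer: kg·m²/s²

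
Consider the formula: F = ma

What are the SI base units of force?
Units of each symbol in F = ma:
  m (mass): kg
  a (acceleration): m/s²

Multiplying the contributions: [kg] · [m/s²]
Adding exponents of each base unit: kg: 1, m: 1, s: -2
SI base units of force: kg·m/s²

Answer: kg·m/s²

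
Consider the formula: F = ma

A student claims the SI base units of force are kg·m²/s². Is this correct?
Units of each symbol in F = ma:
  m (mass): kg
  a (acceleration): m/s²

Multiplying the contributions: [kg] · [m/s²]
Adding exponents of each base unit: kg: 1, m: 1, s: -2
SI base units of force: kg·m/s²

The claimed units kg·m²/s² (exponents kg: 1, m: 2, s: -2) do not match the derived units kg·m/s² (exponents kg: 1, m: 1, s: -2), so the claim is incorrect.

Answer: No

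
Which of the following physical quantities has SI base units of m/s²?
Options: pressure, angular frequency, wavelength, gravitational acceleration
Checking the SI base units of each option:
  pressure (P = F/A): kg/(m·s²)  ✗
  angular frequency (ω = 2πf): 1/s  ✗
  wavelength (λ = v/f): m  ✗
  gravitational acceleration (g = GM/r²): m/s²  ✓ matches

Only gravitational acceleration has units m/s².

Answer: gravitational acceleration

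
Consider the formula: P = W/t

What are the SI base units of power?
Units of each symbol in P = W/t:
  W (work): kg·m²/s²
  t (time): s  → in the denominator, contributes 1/s

Multiplying the contributions: [kg·m²/s²] · [1/s]
Adding exponents of each base unit: kg: 1, m: 2, s: -3
SI base units of power: kg·m²/s³

Answer: kg·m²/s³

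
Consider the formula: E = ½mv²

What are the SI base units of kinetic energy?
Units of each symbol in E = ½mv²:
  m (mass): kg
  v (speed): m/s  → to the power 2, contributes m²/s²
  The factor ½ is dimensionless.

Multiplying the contributions: [kg] · [m²/s²]
Adding exponents of each base unit: kg: 1, m: 2, s: -2
SI base units of kinetic energy: kg·m²/s²

Answer: kg·m²/s²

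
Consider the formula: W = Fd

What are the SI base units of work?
Units of each symbol in W = Fd:
  F (force): kg·m/s²
  d (displacement): m

Multiplying the contributions: [kg·m/s²] · [m]
Adding exponents of each base unit: kg: 1, m: 2, s: -2
SI base units of work: kg·m²/s²

Answer: kg·m²/s²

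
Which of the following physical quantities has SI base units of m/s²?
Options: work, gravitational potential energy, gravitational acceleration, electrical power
Checking the SI base units of each option:
  work (W = Fd): kg·m²/s²  ✗
  gravitational potential energy (U = -GMm/r): kg·m²/s²  ✗
  gravitational acceleration (g = GM/r²): m/s²  ✓ matches
  electrical power (P = IV): kg·m²/s³  ✗

Only gravitational acceleration has units m/s².

Answer: gravitational acceleration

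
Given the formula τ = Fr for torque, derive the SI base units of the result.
Units of each symbol in τ = Fr:
  F (force): kg·m/s²
  r (lever arm): m

Multiplying the contributions: [kg·m/s²] · [m]
Adding exponents of each base unit: kg: 1, m: 2, s: -2
SI base units of torque: kg·m²/s²

Answer: kg·m²/s²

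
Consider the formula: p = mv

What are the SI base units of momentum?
Units of each symbol in p = mv:
  m (mass): kg
  v (velocity): m/s

Multiplying the contributions: [kg] · [m/s]
Adding exponents of each base unit: kg: 1, m: 1, s: -1
SI base units of momentum: kg·m/s

Answer: kg·m/s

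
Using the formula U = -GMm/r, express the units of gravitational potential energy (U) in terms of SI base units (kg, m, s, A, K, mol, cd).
Units of each symbol in U = -GMm/r:
  G (gravitational constant): m³/(kg·s²)
  M (mass): kg
  m (mass): kg
  r (distance): m  → in the denominator, contributes 1/m
  The minus sign does not affect the units.

Multiplying the contributions: [m³/(kg·s²)] · [kg] · [kg] · [1/m]
Adding exponents of each base unit: kg: 1, m: 2, s: -2
SI base units of gravitational potential energy: kg·m²/s²

Answer: kg·m²/s²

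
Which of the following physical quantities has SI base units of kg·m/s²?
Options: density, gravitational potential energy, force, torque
Checking the SI base units of each option:
  density (ρ = m/V): kg/m³  ✗
  gravitational potential energy (U = -GMm/r): kg·m²/s²  ✗
  force (F = ma): kg·m/s²  ✓ matches
  torque (τ = Fr): kg·m²/s²  ✗

Only force has units kg·m/s².

Answer: force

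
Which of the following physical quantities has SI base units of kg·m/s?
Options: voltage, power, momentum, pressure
Checking the SI base units of each option:
  voltage (V = IR): kg·m²/(s³·A)  ✗
  power (P = W/t): kg·m²/s³  ✗
  momentum (p = mv): kg·m/s  ✓ matches
  pressure (P = F/A): kg/(m·s²)  ✗

Only momentum has units kg·m/s.

Answer: momentum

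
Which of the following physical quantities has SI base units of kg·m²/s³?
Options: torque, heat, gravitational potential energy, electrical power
Checking the SI base units of each option:
  torque (τ = Fr): kg·m²/s²  ✗
  heat (Q = mcΔT): kg·m²/s²  ✗
  gravitational potential energy (U = -GMm/r): kg·m²/s²  ✗
  electrical power (P = IV): kg·m²/s³  ✓ matches

Only electrical power has units kg·m²/s³.

Answer: electrical power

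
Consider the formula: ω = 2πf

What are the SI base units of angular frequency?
Units of each symbol in ω = 2πf:
  f (frequency): 1/s
  The factor 2π is dimensionless.

Multiplying the contributions: [1/s]
Adding exponents of each base unit: s: -1
SI base units of angular frequency: 1/s

Answer: 1/s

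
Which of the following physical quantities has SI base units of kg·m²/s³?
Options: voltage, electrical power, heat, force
Checking the SI base units of each option:
  voltage (V = IR): kg·m²/(s³·A)  ✗
  electrical power (P = IV): kg·m²/s³  ✓ matches
  heat (Q = mcΔT): kg·m²/s²  ✗
  force (F = ma): kg·m/s²  ✗

Only electrical power has units kg·m²/s³.

Answer: electrical power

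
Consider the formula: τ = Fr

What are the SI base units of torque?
Units of each symbol in τ = Fr:
  F (force): kg·m/s²
  r (lever arm): m

Multiplying the contributions: [kg·m/s²] · [m]
Adding exponents of each base unit: kg: 1, m: 2, s: -2
SI base units of torque: kg·m²/s²

Answer: kg·m²/s²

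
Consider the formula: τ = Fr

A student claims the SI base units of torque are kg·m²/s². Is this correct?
Units of each symbol in τ = Fr:
  F (force): kg·m/s²
  r (lever arm): m

Multiplying the contributions: [kg·m/s²] · [m]
Adding exponents of each base unit: kg: 1, m: 2, s: -2
SI base units of torque: kg·m²/s²

The claimed units kg·m²/s² match the derived units, so the claim is correct.

Answer: Yes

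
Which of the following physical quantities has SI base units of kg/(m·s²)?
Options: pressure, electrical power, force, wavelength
Checking the SI base units of each option:
  pressure (P = F/A): kg/(m·s²)  ✓ matches
  electrical power (P = IV): kg·m²/s³  ✗
  force (F = ma): kg·m/s²  ✗
  wavelength (λ = v/f): m  ✗

Only pressure has units kg/(m·s²).

Answer: pressure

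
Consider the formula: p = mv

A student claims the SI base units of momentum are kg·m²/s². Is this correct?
Units of each symbol in p = mv:
  m (mass): kg
  v (velocity): m/s

Multiplying the contributions: [kg] · [m/s]
Adding exponents of each base unit: kg: 1, m: 1, s: -1
SI base units of momentum: kg·m/s

The claimed units kg·m²/s² (exponents kg: 1, m: 2, s: -2) do not match the derived units kg·m/s (exponents kg: 1, m: 1, s: -1), so the claim is incorrect.

Answer: No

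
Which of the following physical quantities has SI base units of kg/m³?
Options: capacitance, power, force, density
Checking the SI base units of each option:
  capacitance (C = Q/V): s⁴·A²/(kg·m²)  ✗
  power (P = W/t): kg·m²/s³  ✗
  force (F = ma): kg·m/s²  ✗
  density (ρ = m/V): kg/m³  ✓ matches

Only density has units kg/m³.

Answer: density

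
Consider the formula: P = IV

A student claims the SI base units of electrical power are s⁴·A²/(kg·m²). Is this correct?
Units of each symbol in P = IV:
  I (current): A
  V (voltage, in volts): kg·m²/(s³·A)

Multiplying the contributions: [A] · [kg·m²/(s³·A)]
Adding exponents of each base unit: kg: 1, m: 2, s: -3
SI base units of electrical power: kg·m²/s³

The claimed units s⁴·A²/(kg·m²) (exponents kg: -1, m: -2, s: 4, A: 2) do not match the derived units kg·m²/s³ (exponents kg: 1, m: 2, s: -3), so the claim is incorrect.

Answer: No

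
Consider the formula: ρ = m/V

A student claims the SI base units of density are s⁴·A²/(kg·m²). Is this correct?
Units of each symbol in ρ = m/V:
  m (mass): kg
  V (volume): m³  → in the denominator, contributes 1/m³

Multiplying the contributions: [kg] · [1/m³]
Adding exponents of each base unit: kg: 1, m: -3
SI base units of density: kg/m³

The claimed units s⁴·A²/(kg·m²) (exponents kg: -1, m: -2, s: 4, A: 2) do not match the derived units kg/m³ (exponents kg: 1, m: -3), so the claim is incorrect.

Answer: No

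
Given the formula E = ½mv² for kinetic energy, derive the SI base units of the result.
Units of each symbol in E = ½mv²:
  m (mass): kg
  v (speed): m/s  → to the power 2, contributes m²/s²
  The factor ½ is dimensionless.

Multiplying the contributions: [kg] · [m²/s²]
Adding exponents of each base unit: kg: 1, m: 2, s: -2
SI base units of kinetic energy: kg·m²/s²

Answer: kg·m²/s²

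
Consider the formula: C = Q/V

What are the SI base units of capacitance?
Units of each symbol in C = Q/V:
  Q (charge, in coulombs): s·A
  V (voltage, in volts): kg·m²/(s³·A)  → in the denominator, contributes s³·A/(kg·m²)

Multiplying the contributions: [s·A] · [s³·A/(kg·m²)]
Adding exponents of each base unit: kg: -1, m: -2, s: 4, A: 2
SI base units of capacitance: s⁴·A²/(kg·m²)

Answer: s⁴·A²/(kg·m²)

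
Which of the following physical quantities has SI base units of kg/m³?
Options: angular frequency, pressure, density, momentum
Checking the SI base units of each option:
  angular frequency (ω = 2πf): 1/s  ✗
  pressure (P = F/A): kg/(m·s²)  ✗
  density (ρ = m/V): kg/m³  ✓ matches
  momentum (p = mv): kg·m/s  ✗

Only density has units kg/m³.

Answer: density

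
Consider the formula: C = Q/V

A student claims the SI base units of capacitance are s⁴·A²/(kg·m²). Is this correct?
Units of each symbol in C = Q/V:
  Q (charge, in coulombs): s·A
  V (voltage, in volts): kg·m²/(s³·A)  → in the denominator, contributes s³·A/(kg·m²)

Multiplying the contributions: [s·A] · [s³·A/(kg·m²)]
Adding exponents of each base unit: kg: -1, m: -2, s: 4, A: 2
SI base units of capacitance: s⁴·A²/(kg·m²)

The claimed units s⁴·A²/(kg·m²) match the derived units, so the claim is correct.

Answer: Yes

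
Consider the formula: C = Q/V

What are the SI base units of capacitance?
Units of each symbol in C = Q/V:
  Q (charge, in coulombs): s·A
  V (voltage, in volts): kg·m²/(s³·A)  → in the denominator, contributes s³·A/(kg·m²)

Multiplying the contributions: [s·A] · [s³·A/(kg·m²)]
Adding exponents of each base unit: kg: -1, m: -2, s: 4, A: 2
SI base units of capacitance: s⁴·A²/(kg·m²)

Answer: s⁴·A²/(kg·m²)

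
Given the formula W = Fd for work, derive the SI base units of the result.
Units of each symbol in W = Fd:
  F (force): kg·m/s²
  d (displacement): m

Multiplying the contributions: [kg·m/s²] · [m]
Adding exponents of each base unit: kg: 1, m: 2, s: -2
SI base units of work: kg·m²/s²

Answer: kg·m²/s²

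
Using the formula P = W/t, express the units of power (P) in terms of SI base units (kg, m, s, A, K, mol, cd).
Units of each symbol in P = W/t:
  W (work): kg·m²/s²
  t (time): s  → in the denominator, contributes 1/s

Multiplying the contributions: [kg·m²/s²] · [1/s]
Adding exponents of each base unit: kg: 1, m: 2, s: -3
SI base units of power: kg·m²/s³

Answer: kg·m²/s³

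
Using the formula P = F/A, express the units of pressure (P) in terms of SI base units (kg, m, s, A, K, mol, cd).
Units of each symbol in P = F/A:
  F (force): kg·m/s²
  A (area): m²  → in the denominator, contributes 1/m²

Multiplying the contributions: [kg·m/s²] · [1/m²]
Adding exponents of each base unit: kg: 1, m: -1, s: -2
SI base units of pressure: kg/(m·s²)

Answer: kg/(m·s²)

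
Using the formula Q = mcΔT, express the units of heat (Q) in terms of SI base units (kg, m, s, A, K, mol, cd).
Units of each symbol in Q = mcΔT:
  m (mass): kg
  c (specific heat capacity, in J/(kg·K)): m²/(s²·K)
  ΔT (temperature change): K

Multiplying the contributions: [kg] · [m²/(s²·K)] · [K]
Adding exponents of each base unit: kg: 1, m: 2, s: -2
SI base units of heat: kg·m²/s²

Answer: kg·m²/s²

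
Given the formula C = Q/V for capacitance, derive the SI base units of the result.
Units of each symbol in C = Q/V:
  Q (charge, in coulombs): s·A
  V (voltage, in volts): kg·m²/(s³·A)  → in the denominator, contributes s³·A/(kg·m²)

Multiplying the contributions: [s·A] · [s³·A/(kg·m²)]
Adding exponents of each base unit: kg: -1, m: -2, s: 4, A: 2
SI base units of capacitance: s⁴·A²/(kg·m²)

Answer: s⁴·A²/(kg·m²)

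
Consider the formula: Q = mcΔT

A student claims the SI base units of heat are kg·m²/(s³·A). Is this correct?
Units of each symbol in Q = mcΔT:
  m (mass): kg
  c (specific heat capacity, in J/(kg·K)): m²/(s²·K)
  ΔT (temperature change): K

Multiplying the contributions: [kg] · [m²/(s²·K)] · [K]
Adding exponents of each base unit: kg: 1, m: 2, s: -2
SI base units of heat: kg·m²/s²

The claimed units kg·m²/(s³·A) (exponents kg: 1, m: 2, s: -3, A: -1) do not match the derived units kg·m²/s² (exponents kg: 1, m: 2, s: -2), so the claim is incorrect.

Answer: No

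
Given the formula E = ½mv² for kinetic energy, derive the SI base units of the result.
Units of each symbol in E = ½mv²:
  m (mass): kg
  v (speed): m/s  → to the power 2, contributes m²/s²
  The factor ½ is dimensionless.

Multiplying the contributions: [kg] · [m²/s²]
Adding exponents of each base unit: kg: 1, m: 2, s: -2
SI base units of kinetic energy: kg·m²/s²

Answer: kg·m²/s²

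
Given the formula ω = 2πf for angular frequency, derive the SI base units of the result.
Units of each symbol in ω = 2πf:
  f (frequency): 1/s
  The factor 2π is dimensionless.

Multiplying the contributions: [1/s]
Adding exponents of each base unit: s: -1
SI base units of angular frequency: 1/s

Answer: 1/s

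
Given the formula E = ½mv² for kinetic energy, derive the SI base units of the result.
Units of each symbol in E = ½mv²:
  m (mass): kg
  v (speed): m/s  → to the power 2, contributes m²/s²
  The factor ½ is dimensionless.

Multiplying the contributions: [kg] · [m²/s²]
Adding exponents of each base unit: kg: 1, m: 2, s: -2
SI base units of kinetic energy: kg·m²/s²

Answer: kg·m²/s²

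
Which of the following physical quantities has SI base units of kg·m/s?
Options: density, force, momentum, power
Checking the SI base units of each option:
  density (ρ = m/V): kg/m³  ✗
  force (F = ma): kg·m/s²  ✗
  momentum (p = mv): kg·m/s  ✓ matches
  power (P = W/t): kg·m²/s³  ✗

Only momentum has units kg·m/s.

Answer: momentum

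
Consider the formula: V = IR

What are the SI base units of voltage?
Units of each symbol in V = IR:
  I (current): A
  R (resistance, in ohms): kg·m²/(s³·A²)

Multiplying the contributions: [A] · [kg·m²/(s³·A²)]
Adding exponents of each base unit: kg: 1, m: 2, s: -3, A: -1
SI base units of voltage: kg·m²/(s³·A)

Answer: kg·m²/(s³·A)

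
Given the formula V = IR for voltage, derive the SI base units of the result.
Units of each symbol in V = IR:
  I (current): A
  R (resistance, in ohms): kg·m²/(s³·A²)

Multiplying the contributions: [A] · [kg·m²/(s³·A²)]
Adding exponents of each base unit: kg: 1, m: 2, s: -3, A: -1
SI base units of voltage: kg·m²/(s³·A)

Answer: kg·m²/(s³·A)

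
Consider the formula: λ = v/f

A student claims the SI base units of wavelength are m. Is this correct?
Units of each symbol in λ = v/f:
  v (wave speed): m/s
  f (frequency): 1/s  → in the denominator, contributes s

Multiplying the contributions: [m/s] · [s]
Adding exponents of each base unit: m: 1
SI base units of wavelength: m

The claimed units m match the derived units, so the claim is correct.

Answer: Yes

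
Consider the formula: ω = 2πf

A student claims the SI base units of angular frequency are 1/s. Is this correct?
Units of each symbol in ω = 2πf:
  f (frequency): 1/s
  The factor 2π is dimensionless.

Multiplying the contributions: [1/s]
Adding exponents of each base unit: s: -1
SI base units of angular frequency: 1/s

The claimed units 1/s match the derived units, so the claim is correct.

Answer: Yes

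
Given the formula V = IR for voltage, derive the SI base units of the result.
Units of each symbol in V = IR:
  I (current): A
  R (resistance, in ohms): kg·m²/(s³·A²)

Multiplying the contributions: [A] · [kg·m²/(s³·A²)]
Adding exponents of each base unit: kg: 1, m: 2, s: -3, A: -1
SI base units of voltage: kg·m²/(s³·A)

Answer: kg·m²/(s³·A)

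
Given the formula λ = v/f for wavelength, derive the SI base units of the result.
Units of each symbol in λ = v/f:
  v (wave speed): m/s
  f (frequency): 1/s  → in the denominator, contributes s

Multiplying the contributions: [m/s] · [s]
Adding exponents of each base unit: m: 1
SI base units of wavelength: m

Answer: m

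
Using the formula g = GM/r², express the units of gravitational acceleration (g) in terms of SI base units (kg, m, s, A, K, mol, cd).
Units of each symbol in g = GM/r²:
  G (gravitational constant): m³/(kg·s²)
  M (mass): kg
  r (distance): m  → to the power 2 in the denominator, contributes 1/m²

Multiplying the contributions: [m³/(kg·s²)] · [kg] · [1/m²]
Adding exponents of each base unit: m: 1, s: -2
SI base units of gravitational acceleration: m/s²

Answer: m/s²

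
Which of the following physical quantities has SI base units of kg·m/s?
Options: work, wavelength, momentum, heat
Checking the SI base units of each option:
  work (W = Fd): kg·m²/s²  ✗
  wavelength (λ = v/f): m  ✗
  momentum (p = mv): kg·m/s  ✓ matches
  heat (Q = mcΔT): kg·m²/s²  ✗

Only momentum has units kg·m/s.

Answer: momentum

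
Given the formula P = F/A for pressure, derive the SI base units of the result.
Units of each symbol in P = F/A:
  F (force): kg·m/s²
  A (area): m²  → in the denominator, contributes 1/m²

Multiplying the contributions: [kg·m/s²] · [1/m²]
Adding exponents of each base unit: kg: 1, m: -1, s: -2
SI base units of pressure: kg/(m·s²)

Answer: kg/(m·s²)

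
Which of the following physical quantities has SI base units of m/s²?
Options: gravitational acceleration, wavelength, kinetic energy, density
Checking the SI base units of each option:
  gravitational acceleration (g = GM/r²): m/s²  ✓ matches
  wavelength (λ = v/f): m  ✗
  kinetic energy (E = ½mv²): kg·m²/s²  ✗
  density (ρ = m/V): kg/m³  ✗

Only gravitational acceleration has units m/s².

Answer: gravitational acceleration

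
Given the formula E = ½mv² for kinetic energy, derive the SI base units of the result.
Units of each symbol in E = ½mv²:
  m (mass): kg
  v (speed): m/s  → to the power 2, contributes m²/s²
  The factor ½ is dimensionless.

Multiplying the contributions: [kg] · [m²/s²]
Adding exponents of each base unit: kg: 1, m: 2, s: -2
SI base units of kinetic energy: kg·m²/s²

Answer: kg·m²/s²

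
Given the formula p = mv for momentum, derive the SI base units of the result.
Units of each symbol in p = mv:
  m (mass): kg
  v (velocity): m/s

Multiplying the contributions: [kg] · [m/s]
Adding exponents of each base unit: kg: 1, m: 1, s: -1
SI base units of momentum: kg·m/s

Answer: kg·m/s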